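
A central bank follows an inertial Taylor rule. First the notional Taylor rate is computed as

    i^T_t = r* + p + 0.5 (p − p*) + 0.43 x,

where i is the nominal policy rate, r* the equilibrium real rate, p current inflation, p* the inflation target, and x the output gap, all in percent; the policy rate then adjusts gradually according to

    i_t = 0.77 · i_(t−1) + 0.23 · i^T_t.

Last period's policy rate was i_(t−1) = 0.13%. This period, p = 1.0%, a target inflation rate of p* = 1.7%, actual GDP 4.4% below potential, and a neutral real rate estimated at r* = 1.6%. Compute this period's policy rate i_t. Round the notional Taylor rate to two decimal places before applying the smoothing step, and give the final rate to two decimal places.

0.18%

Output 4.4% below potential → x = -4.4.
i^T_t = 1.6 + 1.0 + 0.5 × (1.0 − 1.7) + 0.43 × (-4.4)
   = 1.6 + 1 − 0.35 − 1.892 = 0.36
i_t = 0.77 × 0.13 + 0.23 × 0.36 = 0.1001 + 0.0828 = 0.18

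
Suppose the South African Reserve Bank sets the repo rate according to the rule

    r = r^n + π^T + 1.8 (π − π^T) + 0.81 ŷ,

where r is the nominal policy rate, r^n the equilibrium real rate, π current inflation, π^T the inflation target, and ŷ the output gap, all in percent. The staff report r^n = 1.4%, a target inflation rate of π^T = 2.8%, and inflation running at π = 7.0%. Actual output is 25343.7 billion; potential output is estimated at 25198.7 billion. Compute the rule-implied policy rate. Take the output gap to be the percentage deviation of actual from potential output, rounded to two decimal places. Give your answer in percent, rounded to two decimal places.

Output gap = 100 × (25343.7 − 25198.7) / 25198.7 = 0.58%.
r = 1.40 + 2.80 + 1.8 × (7.00 − 2.80) + 0.81 × 0.58
   = 1.40 + 2.8 + 7.56 + 0.4698 = 12.23

12.23%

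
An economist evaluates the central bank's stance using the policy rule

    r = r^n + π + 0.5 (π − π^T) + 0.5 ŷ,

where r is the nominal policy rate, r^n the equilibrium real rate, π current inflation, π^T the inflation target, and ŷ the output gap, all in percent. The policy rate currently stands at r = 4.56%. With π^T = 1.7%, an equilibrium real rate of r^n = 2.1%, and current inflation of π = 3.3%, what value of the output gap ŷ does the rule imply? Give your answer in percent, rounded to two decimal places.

0.5 ŷ = 4.56 − 2.1 − 3.3 − 0.5 × (3.3 − 1.7) = -1.64
ŷ = -1.64 / 0.5 = -3.28

-3.28%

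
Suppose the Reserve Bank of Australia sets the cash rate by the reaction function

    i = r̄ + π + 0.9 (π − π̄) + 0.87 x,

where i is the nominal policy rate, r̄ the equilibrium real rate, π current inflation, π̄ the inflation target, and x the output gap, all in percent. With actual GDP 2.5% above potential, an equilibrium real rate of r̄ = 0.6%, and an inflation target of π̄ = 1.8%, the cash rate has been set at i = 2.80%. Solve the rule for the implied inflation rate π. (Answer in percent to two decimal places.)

Output 2.5% above potential → x = 2.5.
Collecting π: i = r̄ + (1 + 0.9) π − 0.9 π̄ + 0.87 x
1.9 π = 2.80 − 0.6 + 0.9 × 1.8 − 0.87 × 2.5 = 1.645
π = 1.645 / 1.9 = 0.87

0.87%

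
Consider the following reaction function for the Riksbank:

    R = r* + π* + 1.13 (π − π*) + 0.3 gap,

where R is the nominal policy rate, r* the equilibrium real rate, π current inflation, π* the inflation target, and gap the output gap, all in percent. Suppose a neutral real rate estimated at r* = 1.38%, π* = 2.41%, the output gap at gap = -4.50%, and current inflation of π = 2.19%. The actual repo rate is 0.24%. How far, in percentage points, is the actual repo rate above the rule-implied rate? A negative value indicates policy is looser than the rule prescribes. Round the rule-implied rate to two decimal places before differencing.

-1.95 pp

R = 1.38 + 2.41 + 1.13 × (2.19 − 2.41) + 0.3 × (-4.50)
   = 1.38 + 2.41 − 0.2486 − 1.35 = 2.19
Deviation = 0.24 − 2.19 = -1.95 pp.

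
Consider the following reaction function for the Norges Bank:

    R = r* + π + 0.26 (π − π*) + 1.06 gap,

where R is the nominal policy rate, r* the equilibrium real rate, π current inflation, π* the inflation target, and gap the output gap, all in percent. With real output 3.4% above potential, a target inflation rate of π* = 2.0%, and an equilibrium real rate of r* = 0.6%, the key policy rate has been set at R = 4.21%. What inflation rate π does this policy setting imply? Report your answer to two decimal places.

0.42%

Output 3.4% above potential → gap = 3.4.
Collecting π: R = r* + (1 + 0.26) π − 0.26 π* + 1.06 gap
1.26 π = 4.21 − 0.6 + 0.26 × 2.0 − 1.06 × 3.4 = 0.526
π = 0.526 / 1.26 = 0.42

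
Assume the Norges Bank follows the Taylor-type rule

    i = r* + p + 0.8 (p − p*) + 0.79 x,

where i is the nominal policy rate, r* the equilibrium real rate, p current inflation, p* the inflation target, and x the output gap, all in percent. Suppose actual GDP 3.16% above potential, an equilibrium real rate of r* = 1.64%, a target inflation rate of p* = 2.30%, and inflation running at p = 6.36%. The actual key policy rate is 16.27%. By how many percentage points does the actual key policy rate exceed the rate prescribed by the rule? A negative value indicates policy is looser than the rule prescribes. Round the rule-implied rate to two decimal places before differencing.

2.53 pp

Output 3.16% above potential → x = 3.16.
i = 1.64 + 6.36 + 0.8 × (6.36 − 2.30) + 0.79 × 3.16
   = 1.64 + 6.36 + 3.248 + 2.4964 = 13.74
Deviation = 16.27 − 13.74 = 2.53 pp.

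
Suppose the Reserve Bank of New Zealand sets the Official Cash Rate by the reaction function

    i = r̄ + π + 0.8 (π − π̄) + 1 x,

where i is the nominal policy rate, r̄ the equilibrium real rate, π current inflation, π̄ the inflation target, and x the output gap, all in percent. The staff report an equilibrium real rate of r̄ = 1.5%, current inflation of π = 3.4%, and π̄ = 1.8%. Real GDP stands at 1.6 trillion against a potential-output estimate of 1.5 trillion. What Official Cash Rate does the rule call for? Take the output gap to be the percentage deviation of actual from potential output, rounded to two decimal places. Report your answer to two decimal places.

12.85%

Output gap = 100 × (1.6 − 1.5) / 1.5 = 6.67%.
i = 1.50 + 3.40 + 0.8 × (3.40 − 1.80) + 1 × 6.67
   = 1.50 + 3.4 + 1.28 + 6.67 = 12.85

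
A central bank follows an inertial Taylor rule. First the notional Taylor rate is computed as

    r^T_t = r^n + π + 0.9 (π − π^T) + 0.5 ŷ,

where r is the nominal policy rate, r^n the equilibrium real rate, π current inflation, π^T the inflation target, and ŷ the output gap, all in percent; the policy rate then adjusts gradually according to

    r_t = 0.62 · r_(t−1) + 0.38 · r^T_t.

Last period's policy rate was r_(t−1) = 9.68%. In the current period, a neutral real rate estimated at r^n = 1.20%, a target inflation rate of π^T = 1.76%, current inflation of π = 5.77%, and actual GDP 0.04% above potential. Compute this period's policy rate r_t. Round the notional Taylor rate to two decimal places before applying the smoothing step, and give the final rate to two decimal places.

10.03%

Output 0.04% above potential → ŷ = 0.04.
r^T_t = 1.20 + 5.77 + 0.9 × (5.77 − 1.76) + 0.5 × 0.04
   = 1.20 + 5.77 + 3.609 + 0.02 = 10.60
r_t = 0.62 × 9.68 + 0.38 × 10.60 = 6.0016 + 4.028 = 10.03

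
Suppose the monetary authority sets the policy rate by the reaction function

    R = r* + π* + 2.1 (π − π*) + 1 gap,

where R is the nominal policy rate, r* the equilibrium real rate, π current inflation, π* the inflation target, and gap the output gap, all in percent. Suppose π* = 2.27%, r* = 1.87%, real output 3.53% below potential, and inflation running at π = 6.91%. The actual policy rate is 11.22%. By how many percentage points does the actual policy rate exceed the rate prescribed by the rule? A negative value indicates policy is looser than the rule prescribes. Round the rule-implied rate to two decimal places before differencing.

Output 3.53% below potential → gap = -3.53.
R = 1.87 + 2.27 + 2.1 × (6.91 − 2.27) + 1 × (-3.53)
   = 1.87 + 2.27 + 9.744 − 3.53 = 10.35
Deviation = 11.22 − 10.35 = 0.87 pp.

0.87 pp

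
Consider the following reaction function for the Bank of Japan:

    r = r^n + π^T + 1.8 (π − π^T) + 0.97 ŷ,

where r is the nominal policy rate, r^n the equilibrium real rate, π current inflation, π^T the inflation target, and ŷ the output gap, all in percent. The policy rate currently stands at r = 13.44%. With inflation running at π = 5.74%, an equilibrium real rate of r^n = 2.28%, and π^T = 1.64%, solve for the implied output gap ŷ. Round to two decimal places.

0.97 ŷ = 13.44 − 2.28 − 1.64 − 1.8 × (5.74 − 1.64) = 2.14
ŷ = 2.14 / 0.97 = 2.21

2.21%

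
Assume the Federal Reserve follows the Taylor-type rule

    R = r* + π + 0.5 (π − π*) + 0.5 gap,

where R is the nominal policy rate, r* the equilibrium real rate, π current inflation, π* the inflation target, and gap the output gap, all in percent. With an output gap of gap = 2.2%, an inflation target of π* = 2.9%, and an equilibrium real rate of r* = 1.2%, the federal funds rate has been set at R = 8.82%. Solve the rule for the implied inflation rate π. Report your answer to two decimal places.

Collecting π: R = r* + (1 + 0.5) π − 0.5 π* + 0.5 gap
1.5 π = 8.82 − 1.2 + 0.5 × 2.9 − 0.5 × 2.2 = 7.97
π = 7.97 / 1.5 = 5.31

5.31%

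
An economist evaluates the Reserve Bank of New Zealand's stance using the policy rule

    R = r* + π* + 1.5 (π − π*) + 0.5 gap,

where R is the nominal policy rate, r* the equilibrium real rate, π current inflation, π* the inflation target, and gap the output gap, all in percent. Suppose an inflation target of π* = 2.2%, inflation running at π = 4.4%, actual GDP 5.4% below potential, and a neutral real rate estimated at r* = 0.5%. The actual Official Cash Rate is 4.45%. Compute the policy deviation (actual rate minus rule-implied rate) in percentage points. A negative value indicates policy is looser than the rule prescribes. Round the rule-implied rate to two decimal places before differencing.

1.15 pp

Output 5.4% below potential → gap = -5.4.
R = 0.5 + 2.2 + 1.5 × (4.4 − 2.2) + 0.5 × (-5.4)
   = 0.5 + 2.2 + 3.3 − 2.7 = 3.30
Deviation = 4.45 − 3.30 = 1.15 pp.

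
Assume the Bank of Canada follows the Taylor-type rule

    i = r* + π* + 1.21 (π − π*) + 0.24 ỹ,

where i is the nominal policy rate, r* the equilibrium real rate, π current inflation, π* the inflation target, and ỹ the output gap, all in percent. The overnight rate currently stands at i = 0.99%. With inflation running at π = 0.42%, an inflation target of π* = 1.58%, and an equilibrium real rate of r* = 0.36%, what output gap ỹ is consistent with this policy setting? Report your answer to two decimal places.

1.89%

0.24 ỹ = 0.99 − 0.36 − 1.58 − 1.21 × (0.42 − 1.58) = 0.4536
ỹ = 0.4536 / 0.24 = 1.89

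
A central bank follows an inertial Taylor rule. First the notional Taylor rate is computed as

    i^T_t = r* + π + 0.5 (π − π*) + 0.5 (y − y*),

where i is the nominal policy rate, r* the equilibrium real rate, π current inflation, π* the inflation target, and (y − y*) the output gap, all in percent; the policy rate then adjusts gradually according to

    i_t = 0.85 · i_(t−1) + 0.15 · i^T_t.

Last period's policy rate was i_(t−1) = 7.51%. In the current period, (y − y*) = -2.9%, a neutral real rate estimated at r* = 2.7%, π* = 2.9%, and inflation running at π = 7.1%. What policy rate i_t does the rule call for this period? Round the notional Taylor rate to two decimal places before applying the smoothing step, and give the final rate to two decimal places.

7.95%

i^T_t = 2.7 + 7.1 + 0.5 × (7.1 − 2.9) + 0.5 × (-2.9)
   = 2.7 + 7.1 + 2.1 − 1.45 = 10.45
i_t = 0.85 × 7.51 + 0.15 × 10.45 = 6.3835 + 1.5675 = 7.95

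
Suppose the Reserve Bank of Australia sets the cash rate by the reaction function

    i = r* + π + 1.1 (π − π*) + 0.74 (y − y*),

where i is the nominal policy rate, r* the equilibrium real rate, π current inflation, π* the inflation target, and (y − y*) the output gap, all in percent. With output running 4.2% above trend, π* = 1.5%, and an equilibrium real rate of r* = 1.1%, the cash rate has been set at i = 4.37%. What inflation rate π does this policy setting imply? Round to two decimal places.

0.86%

Output 4.2% above potential → (y − y*) = 4.2.
Collecting π: i = r* + (1 + 1.1) π − 1.1 π* + 0.74 (y − y*)
2.1 π = 4.37 − 1.1 + 1.1 × 1.5 − 0.74 × 4.2 = 1.812
π = 1.812 / 2.1 = 0.86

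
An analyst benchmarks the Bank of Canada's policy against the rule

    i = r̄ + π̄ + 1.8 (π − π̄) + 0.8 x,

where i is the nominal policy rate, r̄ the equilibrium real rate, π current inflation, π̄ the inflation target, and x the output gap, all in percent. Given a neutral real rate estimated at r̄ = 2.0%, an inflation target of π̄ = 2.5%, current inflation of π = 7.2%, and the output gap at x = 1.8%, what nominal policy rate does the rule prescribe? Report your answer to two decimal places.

i = 2.0 + 2.5 + 1.8 × (7.2 − 2.5) + 0.8 × 1.8
   = 2.0 + 2.5 + 8.46 + 1.44 = 14.40

14.40%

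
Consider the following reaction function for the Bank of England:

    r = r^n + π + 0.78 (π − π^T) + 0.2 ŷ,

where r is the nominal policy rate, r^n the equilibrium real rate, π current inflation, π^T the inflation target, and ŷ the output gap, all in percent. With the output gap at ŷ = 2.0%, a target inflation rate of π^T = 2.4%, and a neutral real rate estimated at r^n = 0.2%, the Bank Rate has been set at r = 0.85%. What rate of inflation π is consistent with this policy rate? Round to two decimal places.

1.19%

Collecting π: r = r^n + (1 + 0.78) π − 0.78 π^T + 0.2 ŷ
1.78 π = 0.85 − 0.2 + 0.78 × 2.4 − 0.2 × 2.0 = 2.122
π = 2.122 / 1.78 = 1.19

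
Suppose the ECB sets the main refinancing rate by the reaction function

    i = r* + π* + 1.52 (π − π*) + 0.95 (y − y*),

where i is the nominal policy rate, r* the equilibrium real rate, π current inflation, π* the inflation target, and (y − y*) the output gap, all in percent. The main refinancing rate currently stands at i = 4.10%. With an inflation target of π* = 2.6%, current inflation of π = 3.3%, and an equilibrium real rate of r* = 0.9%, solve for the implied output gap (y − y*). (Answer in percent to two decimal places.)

-0.49%

0.95 (y − y*) = 4.10 − 0.9 − 2.6 − 1.52 × (3.3 − 2.6) = -0.464
(y − y*) = -0.464 / 0.95 = -0.49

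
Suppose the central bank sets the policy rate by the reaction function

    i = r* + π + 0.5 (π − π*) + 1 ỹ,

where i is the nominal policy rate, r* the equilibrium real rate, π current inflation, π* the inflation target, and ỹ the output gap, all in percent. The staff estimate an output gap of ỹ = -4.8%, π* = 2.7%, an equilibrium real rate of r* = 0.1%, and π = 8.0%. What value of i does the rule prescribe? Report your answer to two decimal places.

i = 0.1 + 8.0 + 0.5 × (8.0 − 2.7) + 1 × (-4.8)
   = 0.1 + 8 + 2.65 − 4.8 = 5.95

5.95%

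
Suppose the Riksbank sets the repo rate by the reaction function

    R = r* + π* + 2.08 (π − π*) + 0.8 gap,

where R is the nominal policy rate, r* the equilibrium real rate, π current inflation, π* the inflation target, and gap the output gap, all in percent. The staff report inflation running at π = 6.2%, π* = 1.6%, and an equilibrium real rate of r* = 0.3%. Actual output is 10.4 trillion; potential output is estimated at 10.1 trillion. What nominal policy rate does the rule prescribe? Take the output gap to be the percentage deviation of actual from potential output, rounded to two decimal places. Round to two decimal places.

13.84%

Output gap = 100 × (10.4 − 10.1) / 10.1 = 2.97%.
R = 0.30 + 1.60 + 2.08 × (6.20 − 1.60) + 0.8 × 2.97
   = 0.30 + 1.6 + 9.568 + 2.376 = 13.84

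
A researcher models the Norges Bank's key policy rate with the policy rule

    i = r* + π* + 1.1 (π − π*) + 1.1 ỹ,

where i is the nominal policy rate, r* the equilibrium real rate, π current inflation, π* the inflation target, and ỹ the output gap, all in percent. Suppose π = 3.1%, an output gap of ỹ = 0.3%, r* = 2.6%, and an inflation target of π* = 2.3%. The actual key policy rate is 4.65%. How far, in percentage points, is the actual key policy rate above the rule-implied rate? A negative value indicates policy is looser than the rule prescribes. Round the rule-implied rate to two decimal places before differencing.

i = 2.6 + 2.3 + 1.1 × (3.1 − 2.3) + 1.1 × 0.3
   = 2.6 + 2.3 + 0.88 + 0.33 = 6.11
Deviation = 4.65 − 6.11 = -1.46 pp.

-1.46 pp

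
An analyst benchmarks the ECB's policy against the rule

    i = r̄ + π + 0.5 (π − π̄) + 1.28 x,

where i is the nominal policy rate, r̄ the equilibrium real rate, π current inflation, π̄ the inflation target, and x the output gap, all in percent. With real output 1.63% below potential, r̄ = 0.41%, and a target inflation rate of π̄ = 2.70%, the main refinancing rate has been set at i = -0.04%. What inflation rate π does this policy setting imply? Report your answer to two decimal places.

Output 1.63% below potential → x = -1.63.
Collecting π: i = r̄ + (1 + 0.5) π − 0.5 π̄ + 1.28 x
1.5 π = -0.04 − 0.41 + 0.5 × 2.70 − 1.28 × (-1.63) = 2.9864
π = 2.9864 / 1.5 = 1.99

1.99%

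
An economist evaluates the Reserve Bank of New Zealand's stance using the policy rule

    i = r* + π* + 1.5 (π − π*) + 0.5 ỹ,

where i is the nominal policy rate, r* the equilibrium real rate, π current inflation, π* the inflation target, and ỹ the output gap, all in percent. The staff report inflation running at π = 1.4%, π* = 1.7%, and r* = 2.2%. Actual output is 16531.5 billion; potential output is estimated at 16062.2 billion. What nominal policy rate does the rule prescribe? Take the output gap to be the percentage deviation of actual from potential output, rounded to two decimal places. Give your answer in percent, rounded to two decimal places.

Output gap = 100 × (16531.5 − 16062.2) / 16062.2 = 2.92%.
i = 2.20 + 1.70 + 1.5 × (1.40 − 1.70) + 0.5 × 2.92
   = 2.20 + 1.7 − 0.45 + 1.46 = 4.91

4.91%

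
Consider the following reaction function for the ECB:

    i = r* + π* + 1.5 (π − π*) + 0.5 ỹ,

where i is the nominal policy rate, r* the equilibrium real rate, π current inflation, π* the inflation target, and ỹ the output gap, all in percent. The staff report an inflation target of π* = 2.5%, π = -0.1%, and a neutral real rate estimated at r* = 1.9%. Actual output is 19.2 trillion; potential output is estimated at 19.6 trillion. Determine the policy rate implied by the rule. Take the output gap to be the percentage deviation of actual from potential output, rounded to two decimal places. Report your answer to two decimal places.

Output gap = 100 × (19.2 − 19.6) / 19.6 = -2.04%.
i = 1.90 + 2.50 + 1.5 × (-0.10 − 2.50) + 0.5 × (-2.04)
   = 1.90 + 2.5 − 3.9 − 1.02 = -0.52

-0.52%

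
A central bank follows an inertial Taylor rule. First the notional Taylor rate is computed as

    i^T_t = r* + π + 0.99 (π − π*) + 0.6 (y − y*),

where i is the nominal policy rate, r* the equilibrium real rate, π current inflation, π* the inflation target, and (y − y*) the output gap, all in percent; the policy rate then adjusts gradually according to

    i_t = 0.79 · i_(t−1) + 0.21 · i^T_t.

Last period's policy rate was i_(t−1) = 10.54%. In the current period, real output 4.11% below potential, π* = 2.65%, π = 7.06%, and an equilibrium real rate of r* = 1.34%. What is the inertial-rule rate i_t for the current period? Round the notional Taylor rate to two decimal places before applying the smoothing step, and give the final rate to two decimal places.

Output 4.11% below potential → (y − y*) = -4.11.
i^T_t = 1.34 + 7.06 + 0.99 × (7.06 − 2.65) + 0.6 × (-4.11)
   = 1.34 + 7.06 + 4.3659 − 2.466 = 10.30
i_t = 0.79 × 10.54 + 0.21 × 10.30 = 8.3266 + 2.163 = 10.49

10.49%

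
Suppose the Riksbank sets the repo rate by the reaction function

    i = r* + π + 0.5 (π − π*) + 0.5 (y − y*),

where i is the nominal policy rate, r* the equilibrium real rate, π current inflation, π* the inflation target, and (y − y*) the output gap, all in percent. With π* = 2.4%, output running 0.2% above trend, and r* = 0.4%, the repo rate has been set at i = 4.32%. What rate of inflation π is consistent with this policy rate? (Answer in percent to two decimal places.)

3.35%

Output 0.2% above potential → (y − y*) = 0.2.
Collecting π: i = r* + (1 + 0.5) π − 0.5 π* + 0.5 (y − y*)
1.5 π = 4.32 − 0.4 + 0.5 × 2.4 − 0.5 × 0.2 = 5.02
π = 5.02 / 1.5 = 3.35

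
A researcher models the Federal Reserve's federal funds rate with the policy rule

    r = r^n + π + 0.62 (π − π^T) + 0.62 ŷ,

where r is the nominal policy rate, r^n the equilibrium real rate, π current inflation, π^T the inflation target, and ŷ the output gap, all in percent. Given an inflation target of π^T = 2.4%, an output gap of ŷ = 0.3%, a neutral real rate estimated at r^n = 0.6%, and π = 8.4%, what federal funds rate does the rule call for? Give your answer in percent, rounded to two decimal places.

12.91%

r = 0.6 + 8.4 + 0.62 × (8.4 − 2.4) + 0.62 × 0.3
   = 0.6 + 8.4 + 3.72 + 0.186 = 12.91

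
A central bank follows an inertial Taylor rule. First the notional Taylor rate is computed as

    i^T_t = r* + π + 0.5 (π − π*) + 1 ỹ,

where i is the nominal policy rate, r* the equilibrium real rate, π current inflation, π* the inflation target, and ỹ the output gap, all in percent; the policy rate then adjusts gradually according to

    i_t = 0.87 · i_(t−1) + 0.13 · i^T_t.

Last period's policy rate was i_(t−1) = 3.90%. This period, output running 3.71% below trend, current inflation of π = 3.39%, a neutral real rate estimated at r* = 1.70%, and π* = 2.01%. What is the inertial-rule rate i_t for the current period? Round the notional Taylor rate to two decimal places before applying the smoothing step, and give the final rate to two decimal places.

Output 3.71% below potential → ỹ = -3.71.
i^T_t = 1.70 + 3.39 + 0.5 × (3.39 − 2.01) + 1 × (-3.71)
   = 1.70 + 3.39 + 0.69 − 3.71 = 2.07
i_t = 0.87 × 3.90 + 0.13 × 2.07 = 3.393 + 0.2691 = 3.66

3.66%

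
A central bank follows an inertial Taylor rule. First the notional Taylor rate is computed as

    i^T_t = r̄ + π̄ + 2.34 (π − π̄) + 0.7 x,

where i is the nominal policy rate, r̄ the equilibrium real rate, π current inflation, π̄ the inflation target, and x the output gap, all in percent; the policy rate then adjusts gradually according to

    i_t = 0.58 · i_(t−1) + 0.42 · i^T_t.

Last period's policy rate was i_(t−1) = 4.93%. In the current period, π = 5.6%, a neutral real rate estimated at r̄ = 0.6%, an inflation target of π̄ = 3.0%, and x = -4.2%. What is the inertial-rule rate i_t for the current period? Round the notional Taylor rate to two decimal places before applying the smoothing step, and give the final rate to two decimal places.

i^T_t = 0.6 + 3.0 + 2.34 × (5.6 − 3.0) + 0.7 × (-4.2)
   = 0.6 + 3 + 6.084 − 2.94 = 6.74
i_t = 0.58 × 4.93 + 0.42 × 6.74 = 2.8594 + 2.8308 = 5.69

5.69%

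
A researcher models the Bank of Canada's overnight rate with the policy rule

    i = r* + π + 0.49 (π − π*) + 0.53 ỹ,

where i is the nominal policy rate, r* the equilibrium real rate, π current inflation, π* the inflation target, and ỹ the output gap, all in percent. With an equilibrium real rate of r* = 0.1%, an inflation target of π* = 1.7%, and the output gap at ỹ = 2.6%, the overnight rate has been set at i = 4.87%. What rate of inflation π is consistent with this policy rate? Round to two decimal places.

2.84%

Collecting π: i = r* + (1 + 0.49) π − 0.49 π* + 0.53 ỹ
1.49 π = 4.87 − 0.1 + 0.49 × 1.7 − 0.53 × 2.6 = 4.225
π = 4.225 / 1.49 = 2.84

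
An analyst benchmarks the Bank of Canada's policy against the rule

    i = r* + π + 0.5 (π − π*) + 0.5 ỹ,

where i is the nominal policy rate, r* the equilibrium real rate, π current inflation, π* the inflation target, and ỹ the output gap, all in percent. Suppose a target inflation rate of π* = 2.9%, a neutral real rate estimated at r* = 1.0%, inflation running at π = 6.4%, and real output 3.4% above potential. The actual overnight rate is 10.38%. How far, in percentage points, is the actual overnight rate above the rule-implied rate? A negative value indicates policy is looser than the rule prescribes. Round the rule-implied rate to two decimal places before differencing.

Output 3.4% above potential → ỹ = 3.4.
i = 1.0 + 6.4 + 0.5 × (6.4 − 2.9) + 0.5 × 3.4
   = 1.0 + 6.4 + 1.75 + 1.7 = 10.85
Deviation = 10.38 − 10.85 = -0.47 pp.

-0.47 pp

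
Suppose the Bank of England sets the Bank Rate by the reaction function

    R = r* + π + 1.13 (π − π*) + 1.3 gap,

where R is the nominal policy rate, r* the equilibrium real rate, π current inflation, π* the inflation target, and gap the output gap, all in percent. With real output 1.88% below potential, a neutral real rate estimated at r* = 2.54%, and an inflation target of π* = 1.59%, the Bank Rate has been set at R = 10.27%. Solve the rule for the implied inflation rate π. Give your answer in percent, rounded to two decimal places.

5.62%

Output 1.88% below potential → gap = -1.88.
Collecting π: R = r* + (1 + 1.13) π − 1.13 π* + 1.3 gap
2.13 π = 10.27 − 2.54 + 1.13 × 1.59 − 1.3 × (-1.88) = 11.9707
π = 11.9707 / 2.13 = 5.62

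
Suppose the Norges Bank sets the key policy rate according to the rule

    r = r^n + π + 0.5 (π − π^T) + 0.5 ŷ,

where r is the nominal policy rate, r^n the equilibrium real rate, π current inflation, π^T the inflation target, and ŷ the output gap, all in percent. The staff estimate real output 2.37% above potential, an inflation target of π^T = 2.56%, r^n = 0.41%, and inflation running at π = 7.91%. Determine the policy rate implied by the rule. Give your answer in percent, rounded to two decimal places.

Output 2.37% above potential → ŷ = 2.37.
r = 0.41 + 7.91 + 0.5 × (7.91 − 2.56) + 0.5 × 2.37
   = 0.41 + 7.91 + 2.675 + 1.185 = 12.18

12.18%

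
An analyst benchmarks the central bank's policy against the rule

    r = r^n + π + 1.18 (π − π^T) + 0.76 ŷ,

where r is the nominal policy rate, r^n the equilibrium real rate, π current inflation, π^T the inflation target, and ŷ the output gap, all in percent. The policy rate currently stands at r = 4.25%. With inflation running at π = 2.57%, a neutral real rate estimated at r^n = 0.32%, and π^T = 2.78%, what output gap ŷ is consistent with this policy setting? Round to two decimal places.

2.12%

0.76 ŷ = 4.25 − 0.32 − 2.57 − 1.18 × (2.57 − 2.78) = 1.6078
ŷ = 1.6078 / 0.76 = 2.12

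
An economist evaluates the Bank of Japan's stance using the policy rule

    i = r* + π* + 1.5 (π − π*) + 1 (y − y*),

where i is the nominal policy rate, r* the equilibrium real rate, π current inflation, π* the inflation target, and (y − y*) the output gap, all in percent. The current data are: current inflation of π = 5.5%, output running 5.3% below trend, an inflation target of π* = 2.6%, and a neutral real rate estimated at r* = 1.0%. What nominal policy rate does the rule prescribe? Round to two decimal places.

2.65%

Output 5.3% below potential → (y − y*) = -5.3.
i = 1.0 + 2.6 + 1.5 × (5.5 − 2.6) + 1 × (-5.3)
   = 1.0 + 2.6 + 4.35 − 5.3 = 2.65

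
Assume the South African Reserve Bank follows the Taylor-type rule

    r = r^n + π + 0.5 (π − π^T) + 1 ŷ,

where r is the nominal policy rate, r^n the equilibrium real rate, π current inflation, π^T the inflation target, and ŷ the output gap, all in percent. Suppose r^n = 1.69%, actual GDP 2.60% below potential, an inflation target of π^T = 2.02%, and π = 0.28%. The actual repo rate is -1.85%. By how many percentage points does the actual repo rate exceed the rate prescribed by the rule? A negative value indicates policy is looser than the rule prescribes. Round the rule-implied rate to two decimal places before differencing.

-0.35 pp

Output 2.60% below potential → ŷ = -2.60.
r = 1.69 + 0.28 + 0.5 × (0.28 − 2.02) + 1 × (-2.60)
   = 1.69 + 0.28 − 0.87 − 2.6 = -1.50
Deviation = -1.85 − (-1.50) = -0.35 pp.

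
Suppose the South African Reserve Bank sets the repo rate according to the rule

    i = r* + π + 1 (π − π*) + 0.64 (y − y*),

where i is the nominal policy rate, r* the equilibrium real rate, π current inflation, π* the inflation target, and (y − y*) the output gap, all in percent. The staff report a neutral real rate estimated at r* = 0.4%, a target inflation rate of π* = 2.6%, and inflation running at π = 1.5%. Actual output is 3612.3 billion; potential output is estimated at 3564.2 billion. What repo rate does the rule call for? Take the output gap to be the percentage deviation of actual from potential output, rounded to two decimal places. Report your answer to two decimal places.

Output gap = 100 × (3612.3 − 3564.2) / 3564.2 = 1.35%.
i = 0.40 + 1.50 + 1 × (1.50 − 2.60) + 0.64 × 1.35
   = 0.40 + 1.5 − 1.1 + 0.864 = 1.66

1.66%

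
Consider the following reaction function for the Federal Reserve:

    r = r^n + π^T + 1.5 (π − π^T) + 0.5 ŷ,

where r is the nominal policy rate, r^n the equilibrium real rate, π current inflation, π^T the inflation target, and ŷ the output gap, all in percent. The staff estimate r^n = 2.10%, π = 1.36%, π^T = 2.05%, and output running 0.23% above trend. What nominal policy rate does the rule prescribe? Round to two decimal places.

3.23%

Output 0.23% above potential → ŷ = 0.23.
r = 2.10 + 2.05 + 1.5 × (1.36 − 2.05) + 0.5 × 0.23
   = 2.10 + 2.05 − 1.035 + 0.115 = 3.23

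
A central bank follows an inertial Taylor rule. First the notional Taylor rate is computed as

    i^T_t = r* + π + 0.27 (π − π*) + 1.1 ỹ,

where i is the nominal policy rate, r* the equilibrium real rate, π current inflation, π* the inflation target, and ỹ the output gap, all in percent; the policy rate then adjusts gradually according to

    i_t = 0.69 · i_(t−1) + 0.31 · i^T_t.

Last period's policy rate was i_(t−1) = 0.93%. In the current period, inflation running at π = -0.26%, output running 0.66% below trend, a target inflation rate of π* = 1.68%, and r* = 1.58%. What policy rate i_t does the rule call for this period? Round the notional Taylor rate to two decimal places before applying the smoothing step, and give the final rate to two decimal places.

0.66%

Output 0.66% below potential → ỹ = -0.66.
i^T_t = 1.58 + (-0.26) + 0.27 × (-0.26 − 1.68) + 1.1 × (-0.66)
   = 1.58 − 0.26 − 0.5238 − 0.726 = 0.07
i_t = 0.69 × 0.93 + 0.31 × 0.07 = 0.6417 + 0.0217 = 0.66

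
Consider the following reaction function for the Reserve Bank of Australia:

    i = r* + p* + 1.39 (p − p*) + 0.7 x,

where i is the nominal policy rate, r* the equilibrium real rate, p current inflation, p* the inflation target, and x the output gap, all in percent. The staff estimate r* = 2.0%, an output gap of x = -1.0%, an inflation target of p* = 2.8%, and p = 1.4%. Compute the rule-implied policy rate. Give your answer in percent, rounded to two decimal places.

2.15%

i = 2.0 + 2.8 + 1.39 × (1.4 − 2.8) + 0.7 × (-1.0)
   = 2.0 + 2.8 − 1.946 − 0.7 = 2.15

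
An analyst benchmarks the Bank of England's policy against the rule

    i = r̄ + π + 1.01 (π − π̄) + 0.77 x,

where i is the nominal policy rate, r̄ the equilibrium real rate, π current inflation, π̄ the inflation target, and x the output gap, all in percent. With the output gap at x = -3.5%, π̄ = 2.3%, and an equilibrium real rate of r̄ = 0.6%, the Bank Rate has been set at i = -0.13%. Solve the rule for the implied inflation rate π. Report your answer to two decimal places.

Collecting π: i = r̄ + (1 + 1.01) π − 1.01 π̄ + 0.77 x
2.01 π = -0.13 − 0.6 + 1.01 × 2.3 − 0.77 × (-3.5) = 4.288
π = 4.288 / 2.01 = 2.13

2.13%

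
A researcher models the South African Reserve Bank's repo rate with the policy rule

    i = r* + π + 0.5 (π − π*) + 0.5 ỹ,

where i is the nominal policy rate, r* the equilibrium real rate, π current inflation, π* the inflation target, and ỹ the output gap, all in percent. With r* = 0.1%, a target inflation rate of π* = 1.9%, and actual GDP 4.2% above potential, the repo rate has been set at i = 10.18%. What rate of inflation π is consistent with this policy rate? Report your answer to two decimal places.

Output 4.2% above potential → ỹ = 4.2.
Collecting π: i = r* + (1 + 0.5) π − 0.5 π* + 0.5 ỹ
1.5 π = 10.18 − 0.1 + 0.5 × 1.9 − 0.5 × 4.2 = 8.93
π = 8.93 / 1.5 = 5.95

5.95%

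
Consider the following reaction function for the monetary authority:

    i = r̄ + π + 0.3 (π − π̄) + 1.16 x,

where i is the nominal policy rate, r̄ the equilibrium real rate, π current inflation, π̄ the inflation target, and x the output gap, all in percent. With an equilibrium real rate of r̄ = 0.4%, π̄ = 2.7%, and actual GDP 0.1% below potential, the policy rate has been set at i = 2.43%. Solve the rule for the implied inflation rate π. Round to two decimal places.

2.27%

Output 0.1% below potential → x = -0.1.
Collecting π: i = r̄ + (1 + 0.3) π − 0.3 π̄ + 1.16 x
1.3 π = 2.43 − 0.4 + 0.3 × 2.7 − 1.16 × (-0.1) = 2.956
π = 2.956 / 1.3 = 2.27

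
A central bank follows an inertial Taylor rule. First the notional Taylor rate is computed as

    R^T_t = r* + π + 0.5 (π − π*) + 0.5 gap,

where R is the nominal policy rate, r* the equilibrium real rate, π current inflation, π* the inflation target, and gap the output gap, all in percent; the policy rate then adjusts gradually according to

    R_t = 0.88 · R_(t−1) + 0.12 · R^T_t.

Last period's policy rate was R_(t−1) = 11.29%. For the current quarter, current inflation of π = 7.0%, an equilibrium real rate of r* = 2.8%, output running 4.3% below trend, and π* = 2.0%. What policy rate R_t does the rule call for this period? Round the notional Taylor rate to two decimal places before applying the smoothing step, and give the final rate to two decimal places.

Output 4.3% below potential → gap = -4.3.
R^T_t = 2.8 + 7.0 + 0.5 × (7.0 − 2.0) + 0.5 × (-4.3)
   = 2.8 + 7 + 2.5 − 2.15 = 10.15
R_t = 0.88 × 11.29 + 0.12 × 10.15 = 9.9352 + 1.218 = 11.15

11.15%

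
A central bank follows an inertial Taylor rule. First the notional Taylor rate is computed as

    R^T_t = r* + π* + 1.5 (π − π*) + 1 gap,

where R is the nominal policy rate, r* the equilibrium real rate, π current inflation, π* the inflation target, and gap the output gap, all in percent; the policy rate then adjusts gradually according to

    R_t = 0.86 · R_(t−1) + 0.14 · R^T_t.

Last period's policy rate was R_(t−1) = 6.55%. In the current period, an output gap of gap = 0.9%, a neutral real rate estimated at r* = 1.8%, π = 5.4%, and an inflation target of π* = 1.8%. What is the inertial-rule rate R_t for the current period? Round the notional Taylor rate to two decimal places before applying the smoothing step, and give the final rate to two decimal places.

7.02%

R^T_t = 1.8 + 1.8 + 1.5 × (5.4 − 1.8) + 1 × 0.9
   = 1.8 + 1.8 + 5.4 + 0.9 = 9.90
R_t = 0.86 × 6.55 + 0.14 × 9.90 = 5.633 + 1.386 = 7.02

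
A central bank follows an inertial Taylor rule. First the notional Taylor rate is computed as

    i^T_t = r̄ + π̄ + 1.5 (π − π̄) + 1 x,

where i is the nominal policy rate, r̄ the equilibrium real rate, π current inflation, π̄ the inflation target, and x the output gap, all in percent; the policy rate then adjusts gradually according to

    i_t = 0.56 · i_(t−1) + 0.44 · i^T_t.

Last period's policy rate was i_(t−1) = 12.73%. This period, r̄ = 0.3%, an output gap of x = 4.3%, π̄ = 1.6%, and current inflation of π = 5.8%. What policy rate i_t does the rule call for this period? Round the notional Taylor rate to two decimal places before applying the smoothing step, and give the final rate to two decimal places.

12.63%

i^T_t = 0.3 + 1.6 + 1.5 × (5.8 − 1.6) + 1 × 4.3
   = 0.3 + 1.6 + 6.3 + 4.3 = 12.50
i_t = 0.56 × 12.73 + 0.44 × 12.50 = 7.1288 + 5.5 = 12.63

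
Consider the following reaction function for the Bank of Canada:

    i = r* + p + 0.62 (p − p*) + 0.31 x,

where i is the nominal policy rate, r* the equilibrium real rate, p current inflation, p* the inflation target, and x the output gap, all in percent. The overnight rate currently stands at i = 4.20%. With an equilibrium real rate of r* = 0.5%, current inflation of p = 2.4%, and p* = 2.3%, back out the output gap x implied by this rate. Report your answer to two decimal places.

0.31 x = 4.20 − 0.5 − 2.4 − 0.62 × (2.4 − 2.3) = 1.238
x = 1.238 / 0.31 = 3.99

3.99%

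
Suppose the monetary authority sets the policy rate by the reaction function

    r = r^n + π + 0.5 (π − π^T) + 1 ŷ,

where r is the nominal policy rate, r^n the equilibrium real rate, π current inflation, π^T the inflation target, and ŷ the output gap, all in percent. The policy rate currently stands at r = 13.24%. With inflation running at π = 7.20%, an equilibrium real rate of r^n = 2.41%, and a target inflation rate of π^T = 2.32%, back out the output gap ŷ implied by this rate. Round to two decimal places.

1.19%

1 ŷ = 13.24 − 2.41 − 7.20 − 0.5 × (7.20 − 2.32) = 1.19
ŷ = 1.19 / 1 = 1.19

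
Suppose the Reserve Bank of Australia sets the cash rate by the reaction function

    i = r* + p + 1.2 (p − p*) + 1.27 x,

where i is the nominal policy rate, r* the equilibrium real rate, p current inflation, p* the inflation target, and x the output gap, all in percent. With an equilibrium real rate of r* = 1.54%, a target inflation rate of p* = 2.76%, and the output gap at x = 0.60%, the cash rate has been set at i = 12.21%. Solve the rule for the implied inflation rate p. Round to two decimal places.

Collecting p: i = r* + (1 + 1.2) p − 1.2 p* + 1.27 x
2.2 p = 12.21 − 1.54 + 1.2 × 2.76 − 1.27 × 0.60 = 13.22
p = 13.22 / 2.2 = 6.01

6.01%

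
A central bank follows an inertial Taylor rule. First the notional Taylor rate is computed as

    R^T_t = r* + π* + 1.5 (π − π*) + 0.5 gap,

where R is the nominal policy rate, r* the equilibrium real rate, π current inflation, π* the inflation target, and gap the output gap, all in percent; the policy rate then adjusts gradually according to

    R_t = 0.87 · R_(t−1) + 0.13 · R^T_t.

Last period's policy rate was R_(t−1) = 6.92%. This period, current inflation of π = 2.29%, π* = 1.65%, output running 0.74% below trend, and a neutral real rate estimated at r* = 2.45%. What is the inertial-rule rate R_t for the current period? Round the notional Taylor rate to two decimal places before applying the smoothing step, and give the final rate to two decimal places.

6.63%

Output 0.74% below potential → gap = -0.74.
R^T_t = 2.45 + 1.65 + 1.5 × (2.29 − 1.65) + 0.5 × (-0.74)
   = 2.45 + 1.65 + 0.96 − 0.37 = 4.69
R_t = 0.87 × 6.92 + 0.13 × 4.69 = 6.0204 + 0.6097 = 6.63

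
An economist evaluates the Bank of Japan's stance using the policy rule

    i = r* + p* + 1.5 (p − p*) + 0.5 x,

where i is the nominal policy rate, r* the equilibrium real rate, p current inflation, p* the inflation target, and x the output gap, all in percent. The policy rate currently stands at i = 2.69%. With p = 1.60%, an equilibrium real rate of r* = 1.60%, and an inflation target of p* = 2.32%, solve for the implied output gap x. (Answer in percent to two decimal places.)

-0.30%

0.5 x = 2.69 − 1.60 − 2.32 − 1.5 × (1.60 − 2.32) = -0.15
x = -0.15 / 0.5 = -0.30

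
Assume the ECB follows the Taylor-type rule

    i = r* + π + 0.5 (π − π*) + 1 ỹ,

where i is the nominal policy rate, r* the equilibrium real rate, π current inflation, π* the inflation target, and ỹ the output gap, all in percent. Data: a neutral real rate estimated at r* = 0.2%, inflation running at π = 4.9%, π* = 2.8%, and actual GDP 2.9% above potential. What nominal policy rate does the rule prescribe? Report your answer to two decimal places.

9.05%

Output 2.9% above potential → ỹ = 2.9.
i = 0.2 + 4.9 + 0.5 × (4.9 − 2.8) + 1 × 2.9
   = 0.2 + 4.9 + 1.05 + 2.9 = 9.05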